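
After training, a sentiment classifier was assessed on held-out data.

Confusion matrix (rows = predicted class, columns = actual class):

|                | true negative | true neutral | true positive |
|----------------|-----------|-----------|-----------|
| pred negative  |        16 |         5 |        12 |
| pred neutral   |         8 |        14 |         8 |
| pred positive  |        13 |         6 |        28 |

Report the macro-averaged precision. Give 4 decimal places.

Per-class precision (TP/(TP+FP)):
  negative: TP=16, FP=5+12=17 → 16/33 = 0.48485
  neutral: TP=14, FP=8+8=16 → 14/30 = 0.46667
  positive: TP=28, FP=13+6=19 → 28/47 = 0.59574
Macro-precision = mean = (0.48485 + 0.46667 + 0.59574) / 3 = 0.5158

0.5158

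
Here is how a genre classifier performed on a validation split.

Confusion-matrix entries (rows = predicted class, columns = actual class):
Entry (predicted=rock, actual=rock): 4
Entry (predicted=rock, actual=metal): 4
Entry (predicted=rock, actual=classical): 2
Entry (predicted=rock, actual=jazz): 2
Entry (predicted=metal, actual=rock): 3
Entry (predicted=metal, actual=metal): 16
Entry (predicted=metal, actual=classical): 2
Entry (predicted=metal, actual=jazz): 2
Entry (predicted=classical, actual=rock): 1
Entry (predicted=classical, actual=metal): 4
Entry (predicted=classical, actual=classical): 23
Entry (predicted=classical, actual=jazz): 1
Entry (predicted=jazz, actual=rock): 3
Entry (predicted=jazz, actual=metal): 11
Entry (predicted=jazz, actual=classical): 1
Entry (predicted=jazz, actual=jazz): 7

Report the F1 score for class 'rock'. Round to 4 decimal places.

0.3478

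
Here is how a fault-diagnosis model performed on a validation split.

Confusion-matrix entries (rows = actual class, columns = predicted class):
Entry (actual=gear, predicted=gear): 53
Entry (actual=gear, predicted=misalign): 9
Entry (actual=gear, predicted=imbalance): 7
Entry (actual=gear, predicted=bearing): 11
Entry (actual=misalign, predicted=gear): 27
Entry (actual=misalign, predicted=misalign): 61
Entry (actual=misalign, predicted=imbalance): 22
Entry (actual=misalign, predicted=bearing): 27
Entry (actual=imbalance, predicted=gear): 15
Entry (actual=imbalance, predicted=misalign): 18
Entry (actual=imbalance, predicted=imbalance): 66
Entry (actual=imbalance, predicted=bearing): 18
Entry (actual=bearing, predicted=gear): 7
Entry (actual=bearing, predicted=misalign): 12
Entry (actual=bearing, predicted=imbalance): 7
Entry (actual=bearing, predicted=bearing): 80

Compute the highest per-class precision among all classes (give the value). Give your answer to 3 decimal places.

0.647

Per-class precision (TP/(TP+FP)):
  gear: TP=53, FP=27+15+7=49 → 53/102 = 0.5196
  misalign: TP=61, FP=9+18+12=39 → 61/100 = 0.6100
  imbalance: TP=66, FP=7+22+7=36 → 66/102 = 0.6471
  bearing: TP=80, FP=11+27+18=56 → 80/136 = 0.5882
Highest is class 'imbalance' with precision = 0.647.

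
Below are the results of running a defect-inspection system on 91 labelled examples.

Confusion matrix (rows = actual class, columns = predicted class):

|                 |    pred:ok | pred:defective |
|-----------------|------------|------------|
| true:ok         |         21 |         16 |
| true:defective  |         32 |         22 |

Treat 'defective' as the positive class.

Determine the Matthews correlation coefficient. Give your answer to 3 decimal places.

MCC = (TP·TN − FP·FN) / √((TP+FP)(TP+FN)(TN+FP)(TN+FN))
Numerator = 22·21 − 16·32 = -50
Denominator = √(38·54·37·53) = √4023972 = 2005.9840
MCC = -50 / 2005.9840 = -0.025

-0.025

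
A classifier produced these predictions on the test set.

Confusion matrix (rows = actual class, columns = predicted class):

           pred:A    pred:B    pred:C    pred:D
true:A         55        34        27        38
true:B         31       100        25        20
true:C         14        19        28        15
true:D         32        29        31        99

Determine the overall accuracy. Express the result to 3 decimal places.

0.472

Accuracy = trace / total = (55+100+28+99=282) / 597 = 282/597 = 0.472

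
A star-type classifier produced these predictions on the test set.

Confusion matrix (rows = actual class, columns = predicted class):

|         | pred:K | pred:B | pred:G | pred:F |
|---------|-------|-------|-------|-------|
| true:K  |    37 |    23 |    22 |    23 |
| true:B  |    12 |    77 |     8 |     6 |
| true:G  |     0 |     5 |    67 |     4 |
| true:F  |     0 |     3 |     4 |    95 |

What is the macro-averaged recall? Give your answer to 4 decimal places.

Per-class recall (TP/(TP+FN)):
  K: TP=37, FN=23+22+23=68 → 37/105 = 0.35238
  B: TP=77, FN=12+8+6=26 → 77/103 = 0.74757
  G: TP=67, FN=0+5+4=9 → 67/76 = 0.88158
  F: TP=95, FN=0+3+4=7 → 95/102 = 0.93137
Macro-recall = mean = (0.35238 + 0.74757 + 0.88158 + 0.93137) / 4 = 0.7282

0.7282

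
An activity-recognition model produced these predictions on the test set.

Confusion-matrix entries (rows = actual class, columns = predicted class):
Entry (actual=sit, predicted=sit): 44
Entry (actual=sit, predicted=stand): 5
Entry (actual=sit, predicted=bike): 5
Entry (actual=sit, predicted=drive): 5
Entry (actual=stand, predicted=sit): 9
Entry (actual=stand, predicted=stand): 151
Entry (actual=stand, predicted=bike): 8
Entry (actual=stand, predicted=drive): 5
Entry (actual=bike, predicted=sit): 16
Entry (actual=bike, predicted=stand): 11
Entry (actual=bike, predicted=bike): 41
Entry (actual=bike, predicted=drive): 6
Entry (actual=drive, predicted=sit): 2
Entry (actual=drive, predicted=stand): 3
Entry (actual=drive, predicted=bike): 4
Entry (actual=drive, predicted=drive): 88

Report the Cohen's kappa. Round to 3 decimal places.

Observed agreement pₒ = trace/N = 324/403 = 0.8040
Expected agreement pₑ = Σ (rowᵢ·colᵢ)/N² = (59·71 + 173·170 + 74·58 + 97·104)/403² = 0.2954
κ = (pₒ − pₑ)/(1 − pₑ) = (0.8040 − 0.2954)/(1 − 0.2954) = 0.722

0.722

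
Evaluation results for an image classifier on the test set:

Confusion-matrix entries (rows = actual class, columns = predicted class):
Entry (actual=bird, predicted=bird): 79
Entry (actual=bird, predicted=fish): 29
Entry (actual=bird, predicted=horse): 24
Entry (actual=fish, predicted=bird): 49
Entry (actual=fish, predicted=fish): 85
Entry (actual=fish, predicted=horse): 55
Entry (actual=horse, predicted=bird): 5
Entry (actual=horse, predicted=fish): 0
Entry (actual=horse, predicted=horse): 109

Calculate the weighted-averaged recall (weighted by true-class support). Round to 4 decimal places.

Per-class recall (TP/(TP+FN)):
  bird: TP=79, FN=29+24=53 → 79/132 = 0.59848
  fish: TP=85, FN=49+55=104 → 85/189 = 0.44974
  horse: TP=109, FN=5+0=5 → 109/114 = 0.95614
Weighted-recall = Σ (supportᵢ/N)·recallᵢ with N=435: (132/435)·0.59848 + (189/435)·0.44974 + (114/435)·0.95614 = 0.6276

0.6276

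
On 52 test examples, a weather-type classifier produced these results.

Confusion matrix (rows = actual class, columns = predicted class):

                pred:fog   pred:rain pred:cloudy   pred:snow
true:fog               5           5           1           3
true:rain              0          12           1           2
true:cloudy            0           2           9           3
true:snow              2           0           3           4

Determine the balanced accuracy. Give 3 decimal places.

Balanced accuracy = mean of per-class recall.
  fog: recall = 5/14 = 0.3571
  rain: recall = 12/15 = 0.8000
  cloudy: recall = 9/14 = 0.6429
  snow: recall = 4/9 = 0.4444
Mean = (0.3571 + 0.8000 + 0.6429 + 0.4444) / 4 = 0.561

0.561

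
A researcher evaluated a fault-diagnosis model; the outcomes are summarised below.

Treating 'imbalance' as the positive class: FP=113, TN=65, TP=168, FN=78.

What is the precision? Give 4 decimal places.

0.5979

Precision = TP/(TP+FP) = 168/(168+113) = 168/281 = 0.5979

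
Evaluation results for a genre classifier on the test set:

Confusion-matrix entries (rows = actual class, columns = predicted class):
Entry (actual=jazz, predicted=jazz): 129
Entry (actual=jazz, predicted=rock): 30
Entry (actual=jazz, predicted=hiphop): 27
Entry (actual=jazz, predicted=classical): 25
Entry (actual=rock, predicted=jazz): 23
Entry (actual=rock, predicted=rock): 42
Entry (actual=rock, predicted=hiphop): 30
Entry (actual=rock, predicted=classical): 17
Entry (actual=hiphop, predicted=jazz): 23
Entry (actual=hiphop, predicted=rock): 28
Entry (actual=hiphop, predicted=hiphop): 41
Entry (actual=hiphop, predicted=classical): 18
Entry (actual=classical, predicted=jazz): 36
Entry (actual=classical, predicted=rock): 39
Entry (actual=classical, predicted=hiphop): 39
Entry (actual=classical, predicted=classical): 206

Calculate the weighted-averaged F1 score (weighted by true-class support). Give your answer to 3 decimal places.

0.568

Per-class F1 score (2·TP/(2·TP+FP+FN)):
  jazz: TP=129, FP=23+23+36=82, FN=30+27+25=82 → 258/422 = 0.6114
  rock: TP=42, FP=30+28+39=97, FN=23+30+17=70 → 84/251 = 0.3347
  hiphop: TP=41, FP=27+30+39=96, FN=23+28+18=69 → 82/247 = 0.3320
  classical: TP=206, FP=25+17+18=60, FN=36+39+39=114 → 412/586 = 0.7031
Weighted-F1 score = Σ (supportᵢ/N)·F1 scoreᵢ with N=753: (211/753)·0.6114 + (112/753)·0.3347 + (110/753)·0.3320 + (320/753)·0.7031 = 0.568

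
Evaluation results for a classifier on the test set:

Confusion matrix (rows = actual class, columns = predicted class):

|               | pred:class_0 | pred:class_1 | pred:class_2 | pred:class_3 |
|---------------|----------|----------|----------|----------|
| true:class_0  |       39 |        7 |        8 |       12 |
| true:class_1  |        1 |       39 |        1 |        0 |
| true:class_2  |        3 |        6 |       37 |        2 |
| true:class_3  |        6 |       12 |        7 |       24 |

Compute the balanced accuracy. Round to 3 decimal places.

0.701

Balanced accuracy = mean of per-class recall.
  class_0: recall = 39/66 = 0.5909
  class_1: recall = 39/41 = 0.9512
  class_2: recall = 37/48 = 0.7708
  class_3: recall = 24/49 = 0.4898
Mean = (0.5909 + 0.9512 + 0.7708 + 0.4898) / 4 = 0.701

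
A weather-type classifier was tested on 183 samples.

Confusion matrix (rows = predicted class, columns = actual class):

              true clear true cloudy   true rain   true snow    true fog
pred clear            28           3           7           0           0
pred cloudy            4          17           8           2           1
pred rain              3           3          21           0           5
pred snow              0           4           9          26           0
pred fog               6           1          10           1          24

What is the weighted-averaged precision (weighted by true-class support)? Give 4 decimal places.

Per-class precision (TP/(TP+FP)):
  clear: TP=28, FP=3+7+0+0=10 → 28/38 = 0.73684
  cloudy: TP=17, FP=4+8+2+1=15 → 17/32 = 0.53125
  rain: TP=21, FP=3+3+0+5=11 → 21/32 = 0.65625
  snow: TP=26, FP=0+4+9+0=13 → 26/39 = 0.66667
  fog: TP=24, FP=6+1+10+1=18 → 24/42 = 0.57143
Weighted-precision = Σ (supportᵢ/N)·precisionᵢ with N=183: (41/183)·0.73684 + (28/183)·0.53125 + (55/183)·0.65625 + (29/183)·0.66667 + (30/183)·0.57143 = 0.6429

0.6429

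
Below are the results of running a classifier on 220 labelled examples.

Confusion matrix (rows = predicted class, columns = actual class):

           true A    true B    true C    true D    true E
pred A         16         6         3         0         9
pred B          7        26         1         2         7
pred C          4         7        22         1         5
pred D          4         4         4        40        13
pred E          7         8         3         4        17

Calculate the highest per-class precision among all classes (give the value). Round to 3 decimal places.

Per-class precision (TP/(TP+FP)):
  A: TP=16, FP=6+3+0+9=18 → 16/34 = 0.4706
  B: TP=26, FP=7+1+2+7=17 → 26/43 = 0.6047
  C: TP=22, FP=4+7+1+5=17 → 22/39 = 0.5641
  D: TP=40, FP=4+4+4+13=25 → 40/65 = 0.6154
  E: TP=17, FP=7+8+3+4=22 → 17/39 = 0.4359
Highest is class 'D' with precision = 0.615.

0.615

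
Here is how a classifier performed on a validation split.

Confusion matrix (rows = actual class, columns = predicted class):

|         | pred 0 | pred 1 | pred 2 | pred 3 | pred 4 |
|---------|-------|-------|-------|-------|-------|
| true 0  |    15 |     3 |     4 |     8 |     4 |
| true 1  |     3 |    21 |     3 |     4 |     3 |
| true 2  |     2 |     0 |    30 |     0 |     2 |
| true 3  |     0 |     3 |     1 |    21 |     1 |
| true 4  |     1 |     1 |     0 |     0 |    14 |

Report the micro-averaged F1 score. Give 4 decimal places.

0.7014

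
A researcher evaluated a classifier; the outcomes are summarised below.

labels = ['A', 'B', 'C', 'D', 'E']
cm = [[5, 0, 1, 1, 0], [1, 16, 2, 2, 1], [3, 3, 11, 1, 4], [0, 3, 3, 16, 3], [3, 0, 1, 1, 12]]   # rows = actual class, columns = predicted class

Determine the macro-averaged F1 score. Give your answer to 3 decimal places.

Per-class F1 score (2·TP/(2·TP+FP+FN)):
  A: TP=5, FP=1+3+0+3=7, FN=0+1+1+0=2 → 10/19 = 0.5263
  B: TP=16, FP=0+3+3+0=6, FN=1+2+2+1=6 → 32/44 = 0.7273
  C: TP=11, FP=1+2+3+1=7, FN=3+3+1+4=11 → 22/40 = 0.5500
  D: TP=16, FP=1+2+1+1=5, FN=0+3+3+3=9 → 32/46 = 0.6957
  E: TP=12, FP=0+1+4+3=8, FN=3+0+1+1=5 → 24/37 = 0.6486
Macro-F1 score = mean = (0.5263 + 0.7273 + 0.5500 + 0.6957 + 0.6486) / 5 = 0.630

0.630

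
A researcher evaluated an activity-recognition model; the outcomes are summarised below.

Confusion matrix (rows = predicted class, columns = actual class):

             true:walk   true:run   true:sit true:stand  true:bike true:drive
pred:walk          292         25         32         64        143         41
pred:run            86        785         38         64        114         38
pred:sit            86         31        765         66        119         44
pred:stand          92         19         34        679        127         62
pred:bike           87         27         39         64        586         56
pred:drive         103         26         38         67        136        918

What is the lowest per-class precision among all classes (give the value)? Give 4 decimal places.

Per-class precision (TP/(TP+FP)):
  walk: TP=292, FP=25+32+64+143+41=305 → 292/597 = 0.48911
  run: TP=785, FP=86+38+64+114+38=340 → 785/1125 = 0.69778
  sit: TP=765, FP=86+31+66+119+44=346 → 765/1111 = 0.68857
  stand: TP=679, FP=92+19+34+127+62=334 → 679/1013 = 0.67029
  bike: TP=586, FP=87+27+39+64+56=273 → 586/859 = 0.68219
  drive: TP=918, FP=103+26+38+67+136=370 → 918/1288 = 0.71273
Lowest is class 'walk' with precision = 0.4891.

0.4891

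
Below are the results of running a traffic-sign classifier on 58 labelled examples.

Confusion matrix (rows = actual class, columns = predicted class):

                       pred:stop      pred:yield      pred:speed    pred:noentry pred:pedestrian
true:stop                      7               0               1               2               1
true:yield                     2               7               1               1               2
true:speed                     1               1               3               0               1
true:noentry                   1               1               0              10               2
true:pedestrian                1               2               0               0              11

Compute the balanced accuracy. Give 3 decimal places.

Balanced accuracy = mean of per-class recall.
  stop: recall = 7/11 = 0.6364
  yield: recall = 7/13 = 0.5385
  speed: recall = 3/6 = 0.5000
  noentry: recall = 10/14 = 0.7143
  pedestrian: recall = 11/14 = 0.7857
Mean = (0.6364 + 0.5385 + 0.5000 + 0.7143 + 0.7857) / 5 = 0.635

0.635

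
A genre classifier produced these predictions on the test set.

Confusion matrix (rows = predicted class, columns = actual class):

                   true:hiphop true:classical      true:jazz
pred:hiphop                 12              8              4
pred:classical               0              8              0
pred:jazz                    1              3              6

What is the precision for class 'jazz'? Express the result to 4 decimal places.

0.6000

Treat 'jazz' as positive and all other classes as negative.
precision = TP/(TP+FP).
jazz: TP=6, FP=1+3=4 → 6/10 = 0.60000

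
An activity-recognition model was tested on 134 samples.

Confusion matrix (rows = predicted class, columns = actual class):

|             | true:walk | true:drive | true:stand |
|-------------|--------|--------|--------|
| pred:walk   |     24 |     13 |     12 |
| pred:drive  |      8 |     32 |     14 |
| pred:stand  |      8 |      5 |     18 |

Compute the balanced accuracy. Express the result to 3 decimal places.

0.550

Balanced accuracy = mean of per-class recall.
  walk: recall = 24/40 = 0.6000
  drive: recall = 32/50 = 0.6400
  stand: recall = 18/44 = 0.4091
Mean = (0.6000 + 0.6400 + 0.4091) / 3 = 0.550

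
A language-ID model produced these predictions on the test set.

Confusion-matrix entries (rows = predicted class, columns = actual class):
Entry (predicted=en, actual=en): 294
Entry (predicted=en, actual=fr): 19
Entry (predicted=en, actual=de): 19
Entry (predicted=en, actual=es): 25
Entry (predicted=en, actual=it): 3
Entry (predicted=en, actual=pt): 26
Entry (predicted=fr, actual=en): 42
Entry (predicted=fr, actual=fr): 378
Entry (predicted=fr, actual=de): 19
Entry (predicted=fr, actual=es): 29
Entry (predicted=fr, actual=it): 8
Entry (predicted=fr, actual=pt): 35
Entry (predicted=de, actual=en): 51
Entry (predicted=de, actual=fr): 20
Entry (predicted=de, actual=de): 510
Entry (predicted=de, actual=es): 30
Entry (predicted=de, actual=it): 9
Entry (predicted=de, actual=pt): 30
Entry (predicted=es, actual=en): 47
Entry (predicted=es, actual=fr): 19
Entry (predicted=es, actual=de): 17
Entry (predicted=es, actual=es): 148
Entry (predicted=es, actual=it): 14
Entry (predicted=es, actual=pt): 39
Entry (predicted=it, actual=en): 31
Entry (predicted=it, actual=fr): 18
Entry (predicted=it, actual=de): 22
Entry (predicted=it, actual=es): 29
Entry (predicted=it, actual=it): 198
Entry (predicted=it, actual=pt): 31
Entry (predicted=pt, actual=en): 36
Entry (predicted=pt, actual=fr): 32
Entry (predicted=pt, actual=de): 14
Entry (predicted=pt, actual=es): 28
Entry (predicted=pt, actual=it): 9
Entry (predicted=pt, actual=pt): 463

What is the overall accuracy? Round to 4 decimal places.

0.7261

Accuracy = trace / total = (294+378+510+148+198+463=1991) / 2742 = 1991/2742 = 0.7261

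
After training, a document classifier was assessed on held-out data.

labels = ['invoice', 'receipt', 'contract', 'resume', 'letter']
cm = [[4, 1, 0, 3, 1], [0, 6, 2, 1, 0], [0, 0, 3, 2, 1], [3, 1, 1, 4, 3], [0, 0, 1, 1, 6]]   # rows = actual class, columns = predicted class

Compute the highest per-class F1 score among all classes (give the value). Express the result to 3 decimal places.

Per-class F1 score (2·TP/(2·TP+FP+FN)):
  invoice: TP=4, FP=0+0+3+0=3, FN=1+0+3+1=5 → 8/16 = 0.5000
  receipt: TP=6, FP=1+0+1+0=2, FN=0+2+1+0=3 → 12/17 = 0.7059
  contract: TP=3, FP=0+2+1+1=4, FN=0+0+2+1=3 → 6/13 = 0.4615
  resume: TP=4, FP=3+1+2+1=7, FN=3+1+1+3=8 → 8/23 = 0.3478
  letter: TP=6, FP=1+0+1+3=5, FN=0+0+1+1=2 → 12/19 = 0.6316
Highest is class 'receipt' with F1 score = 0.706.

0.706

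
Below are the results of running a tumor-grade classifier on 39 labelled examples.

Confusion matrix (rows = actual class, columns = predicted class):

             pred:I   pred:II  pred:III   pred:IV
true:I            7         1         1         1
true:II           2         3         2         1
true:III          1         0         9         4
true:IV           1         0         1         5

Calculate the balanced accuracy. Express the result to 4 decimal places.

Balanced accuracy = mean of per-class recall.
  I: recall = 7/10 = 0.70000
  II: recall = 3/8 = 0.37500
  III: recall = 9/14 = 0.64286
  IV: recall = 5/7 = 0.71429
Mean = (0.70000 + 0.37500 + 0.64286 + 0.71429) / 4 = 0.6080

0.6080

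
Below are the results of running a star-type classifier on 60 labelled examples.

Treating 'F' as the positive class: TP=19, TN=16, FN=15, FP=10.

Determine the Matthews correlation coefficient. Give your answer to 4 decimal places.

MCC = (TP·TN − FP·FN) / √((TP+FP)(TP+FN)(TN+FP)(TN+FN))
Numerator = 19·16 − 10·15 = 154
Denominator = √(29·34·26·31) = √794716 = 891.4685
MCC = 154 / 891.4685 = 0.1727

0.1727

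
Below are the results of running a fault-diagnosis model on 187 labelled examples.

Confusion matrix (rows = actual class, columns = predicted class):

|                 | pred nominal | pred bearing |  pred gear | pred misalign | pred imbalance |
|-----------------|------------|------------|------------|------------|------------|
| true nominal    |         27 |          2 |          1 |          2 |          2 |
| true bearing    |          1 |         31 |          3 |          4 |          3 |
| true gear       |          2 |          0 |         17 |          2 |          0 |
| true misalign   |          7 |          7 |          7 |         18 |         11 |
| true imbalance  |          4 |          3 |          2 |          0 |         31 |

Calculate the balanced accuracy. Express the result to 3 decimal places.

0.695

Balanced accuracy = mean of per-class recall.
  nominal: recall = 27/34 = 0.7941
  bearing: recall = 31/42 = 0.7381
  gear: recall = 17/21 = 0.8095
  misalign: recall = 18/50 = 0.3600
  imbalance: recall = 31/40 = 0.7750
Mean = (0.7941 + 0.7381 + 0.8095 + 0.3600 + 0.7750) / 5 = 0.695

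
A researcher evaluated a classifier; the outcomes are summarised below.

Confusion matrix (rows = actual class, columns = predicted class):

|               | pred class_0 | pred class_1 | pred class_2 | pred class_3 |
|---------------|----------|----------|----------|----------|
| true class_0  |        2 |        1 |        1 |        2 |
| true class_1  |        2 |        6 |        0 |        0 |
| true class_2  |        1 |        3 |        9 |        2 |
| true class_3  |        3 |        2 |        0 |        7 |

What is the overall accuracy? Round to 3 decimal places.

0.585

Accuracy = trace / total = (2+6+9+7=24) / 41 = 24/41 = 0.585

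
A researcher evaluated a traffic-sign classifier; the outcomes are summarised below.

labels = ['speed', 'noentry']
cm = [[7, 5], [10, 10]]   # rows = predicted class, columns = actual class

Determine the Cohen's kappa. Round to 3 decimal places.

Observed agreement pₒ = trace/N = 17/32 = 0.5313
Expected agreement pₑ = Σ (rowᵢ·colᵢ)/N² = (17·12 + 15·20)/32² = 0.4922
κ = (pₒ − pₑ)/(1 − pₑ) = (0.5313 − 0.4922)/(1 − 0.4922) = 0.077

0.077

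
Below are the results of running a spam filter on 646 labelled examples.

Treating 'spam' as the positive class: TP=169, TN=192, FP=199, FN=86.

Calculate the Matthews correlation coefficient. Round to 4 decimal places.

0.1518

MCC = (TP·TN − FP·FN) / √((TP+FP)(TP+FN)(TN+FP)(TN+FN))
Numerator = 169·192 − 199·86 = 15334
Denominator = √(368·255·391·278) = √10200220320 = 100996.1401
MCC = 15334 / 100996.1401 = 0.1518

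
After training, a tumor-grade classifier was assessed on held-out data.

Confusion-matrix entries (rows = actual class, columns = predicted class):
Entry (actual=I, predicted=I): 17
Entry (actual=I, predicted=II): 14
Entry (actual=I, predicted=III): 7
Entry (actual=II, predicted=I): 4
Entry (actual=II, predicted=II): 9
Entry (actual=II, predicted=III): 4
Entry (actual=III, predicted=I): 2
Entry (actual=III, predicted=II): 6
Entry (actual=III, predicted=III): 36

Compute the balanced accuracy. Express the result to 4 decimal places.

Balanced accuracy = mean of per-class recall.
  I: recall = 17/38 = 0.44737
  II: recall = 9/17 = 0.52941
  III: recall = 36/44 = 0.81818
Mean = (0.44737 + 0.52941 + 0.81818) / 3 = 0.5983

0.5983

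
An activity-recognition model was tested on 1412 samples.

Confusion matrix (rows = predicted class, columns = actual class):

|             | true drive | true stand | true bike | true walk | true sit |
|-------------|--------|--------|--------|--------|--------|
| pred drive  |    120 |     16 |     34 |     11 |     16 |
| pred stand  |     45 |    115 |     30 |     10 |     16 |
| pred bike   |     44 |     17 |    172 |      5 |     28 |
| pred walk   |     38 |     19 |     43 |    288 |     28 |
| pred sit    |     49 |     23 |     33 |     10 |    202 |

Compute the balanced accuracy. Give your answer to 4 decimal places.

Balanced accuracy = mean of per-class recall.
  drive: recall = 120/296 = 0.40541
  stand: recall = 115/190 = 0.60526
  bike: recall = 172/312 = 0.55128
  walk: recall = 288/324 = 0.88889
  sit: recall = 202/290 = 0.69655
Mean = (0.40541 + 0.60526 + 0.55128 + 0.88889 + 0.69655) / 5 = 0.6295

0.6295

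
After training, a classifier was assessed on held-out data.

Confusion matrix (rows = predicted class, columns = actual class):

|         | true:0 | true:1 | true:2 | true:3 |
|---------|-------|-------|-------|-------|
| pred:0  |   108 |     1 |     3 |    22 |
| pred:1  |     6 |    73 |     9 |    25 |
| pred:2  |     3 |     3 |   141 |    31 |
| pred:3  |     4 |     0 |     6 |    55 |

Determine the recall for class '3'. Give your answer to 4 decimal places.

recall = TP/(TP+FN).
3: TP=55, FN=22+25+31=78 → 55/133 = 0.41353

0.4135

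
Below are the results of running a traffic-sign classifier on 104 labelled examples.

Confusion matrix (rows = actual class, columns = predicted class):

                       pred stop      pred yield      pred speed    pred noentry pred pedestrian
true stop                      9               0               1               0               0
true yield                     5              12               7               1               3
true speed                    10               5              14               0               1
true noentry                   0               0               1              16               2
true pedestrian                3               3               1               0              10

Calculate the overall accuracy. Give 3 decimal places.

0.587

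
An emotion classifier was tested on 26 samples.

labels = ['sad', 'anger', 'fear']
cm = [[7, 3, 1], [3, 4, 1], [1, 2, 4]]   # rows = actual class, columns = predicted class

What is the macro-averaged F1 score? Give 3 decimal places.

0.574

Per-class F1 score (2·TP/(2·TP+FP+FN)):
  sad: TP=7, FP=3+1=4, FN=3+1=4 → 14/22 = 0.6364
  anger: TP=4, FP=3+2=5, FN=3+1=4 → 8/17 = 0.4706
  fear: TP=4, FP=1+1=2, FN=1+2=3 → 8/13 = 0.6154
Macro-F1 score = mean = (0.6364 + 0.4706 + 0.6154) / 3 = 0.574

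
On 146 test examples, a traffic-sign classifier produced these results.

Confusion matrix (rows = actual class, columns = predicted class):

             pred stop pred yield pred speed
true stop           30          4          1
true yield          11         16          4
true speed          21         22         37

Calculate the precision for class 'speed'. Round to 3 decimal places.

precision = TP/(TP+FP).
speed: TP=37, FP=1+4=5 → 37/42 = 0.8810

0.881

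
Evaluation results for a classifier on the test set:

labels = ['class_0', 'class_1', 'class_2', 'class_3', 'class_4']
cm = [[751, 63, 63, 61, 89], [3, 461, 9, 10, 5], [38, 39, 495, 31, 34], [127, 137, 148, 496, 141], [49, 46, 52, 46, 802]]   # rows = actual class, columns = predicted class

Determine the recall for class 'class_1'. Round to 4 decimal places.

0.9447

Treat 'class_1' as positive and all other classes as negative.
recall = TP/(TP+FN).
class_1: TP=461, FN=3+9+10+5=27 → 461/488 = 0.94467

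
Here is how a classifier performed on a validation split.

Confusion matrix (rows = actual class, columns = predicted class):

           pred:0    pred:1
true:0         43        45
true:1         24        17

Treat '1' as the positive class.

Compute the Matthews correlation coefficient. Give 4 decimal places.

-0.0901

MCC = (TP·TN − FP·FN) / √((TP+FP)(TP+FN)(TN+FP)(TN+FN))
Numerator = 17·43 − 45·24 = -349
Denominator = √(62·41·88·67) = √14987632 = 3871.3863
MCC = -349 / 3871.3863 = -0.0901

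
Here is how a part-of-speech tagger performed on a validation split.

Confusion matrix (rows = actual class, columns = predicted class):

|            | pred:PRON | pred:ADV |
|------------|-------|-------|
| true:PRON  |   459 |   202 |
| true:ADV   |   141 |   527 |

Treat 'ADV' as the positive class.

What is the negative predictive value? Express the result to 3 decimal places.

0.765

NPV = TN/(TN+FN) = 459/(459+141) = 0.765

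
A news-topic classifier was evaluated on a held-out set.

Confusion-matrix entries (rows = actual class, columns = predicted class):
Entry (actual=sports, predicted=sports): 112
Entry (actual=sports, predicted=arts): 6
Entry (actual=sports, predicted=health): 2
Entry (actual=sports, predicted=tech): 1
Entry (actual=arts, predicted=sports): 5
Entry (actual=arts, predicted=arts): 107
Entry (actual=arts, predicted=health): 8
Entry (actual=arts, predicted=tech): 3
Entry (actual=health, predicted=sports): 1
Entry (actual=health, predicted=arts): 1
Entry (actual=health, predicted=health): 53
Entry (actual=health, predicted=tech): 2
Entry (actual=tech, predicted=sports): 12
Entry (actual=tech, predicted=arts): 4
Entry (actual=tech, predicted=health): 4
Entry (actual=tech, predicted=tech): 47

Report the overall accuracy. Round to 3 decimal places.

0.867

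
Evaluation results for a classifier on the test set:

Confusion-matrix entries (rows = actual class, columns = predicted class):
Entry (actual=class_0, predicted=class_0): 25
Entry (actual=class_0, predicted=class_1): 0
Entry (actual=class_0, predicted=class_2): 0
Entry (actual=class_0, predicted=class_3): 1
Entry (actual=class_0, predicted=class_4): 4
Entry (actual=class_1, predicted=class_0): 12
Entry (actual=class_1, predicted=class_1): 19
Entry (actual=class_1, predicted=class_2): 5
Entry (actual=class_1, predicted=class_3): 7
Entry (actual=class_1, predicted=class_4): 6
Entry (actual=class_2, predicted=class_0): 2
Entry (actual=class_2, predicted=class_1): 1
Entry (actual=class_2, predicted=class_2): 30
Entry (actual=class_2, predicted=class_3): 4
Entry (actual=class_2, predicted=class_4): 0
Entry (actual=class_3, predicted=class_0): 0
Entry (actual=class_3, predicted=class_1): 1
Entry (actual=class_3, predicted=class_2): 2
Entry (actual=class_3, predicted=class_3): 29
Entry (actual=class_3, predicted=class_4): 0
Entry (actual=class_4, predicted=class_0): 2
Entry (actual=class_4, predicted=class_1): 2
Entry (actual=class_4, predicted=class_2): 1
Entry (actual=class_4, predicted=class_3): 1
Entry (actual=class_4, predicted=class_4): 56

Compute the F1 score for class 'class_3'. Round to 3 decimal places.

0.784

One-vs-rest for 'class_3': TP = diagonal; FP = other classes predicted 'class_3'; FN = 'class_3' predicted as other.
F1 score = 2·TP/(2·TP+FP+FN).
class_3: TP=29, FP=1+7+4+1=13, FN=0+1+2+0=3 → 58/74 = 0.7838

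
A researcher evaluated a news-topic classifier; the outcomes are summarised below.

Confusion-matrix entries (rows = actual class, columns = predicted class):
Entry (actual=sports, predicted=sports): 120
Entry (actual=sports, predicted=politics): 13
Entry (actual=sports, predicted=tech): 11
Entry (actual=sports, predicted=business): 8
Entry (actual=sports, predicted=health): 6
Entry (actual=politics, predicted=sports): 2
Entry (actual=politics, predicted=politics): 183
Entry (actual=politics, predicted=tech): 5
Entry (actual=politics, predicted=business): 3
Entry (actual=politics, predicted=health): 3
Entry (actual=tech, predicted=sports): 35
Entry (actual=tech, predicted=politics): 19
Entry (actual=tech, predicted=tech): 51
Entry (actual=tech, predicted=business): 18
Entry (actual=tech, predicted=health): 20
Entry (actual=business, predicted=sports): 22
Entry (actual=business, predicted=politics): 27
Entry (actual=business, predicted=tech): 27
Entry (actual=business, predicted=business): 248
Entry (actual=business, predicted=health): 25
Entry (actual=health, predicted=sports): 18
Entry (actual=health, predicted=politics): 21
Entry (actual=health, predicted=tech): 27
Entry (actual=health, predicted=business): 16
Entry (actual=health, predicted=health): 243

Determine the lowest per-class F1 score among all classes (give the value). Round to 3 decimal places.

Per-class F1 score (2·TP/(2·TP+FP+FN)):
  sports: TP=120, FP=2+35+22+18=77, FN=13+11+8+6=38 → 240/355 = 0.6761
  politics: TP=183, FP=13+19+27+21=80, FN=2+5+3+3=13 → 366/459 = 0.7974
  tech: TP=51, FP=11+5+27+27=70, FN=35+19+18+20=92 → 102/264 = 0.3864
  business: TP=248, FP=8+3+18+16=45, FN=22+27+27+25=101 → 496/642 = 0.7726
  health: TP=243, FP=6+3+20+25=54, FN=18+21+27+16=82 → 486/622 = 0.7814
Lowest is class 'tech' with F1 score = 0.386.

0.386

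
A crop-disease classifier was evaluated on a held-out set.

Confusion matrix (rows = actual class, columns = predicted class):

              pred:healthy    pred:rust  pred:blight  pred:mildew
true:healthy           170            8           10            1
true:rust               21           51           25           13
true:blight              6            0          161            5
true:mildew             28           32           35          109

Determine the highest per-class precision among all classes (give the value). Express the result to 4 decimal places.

0.8516

Per-class precision (TP/(TP+FP)):
  healthy: TP=170, FP=21+6+28=55 → 170/225 = 0.75556
  rust: TP=51, FP=8+0+32=40 → 51/91 = 0.56044
  blight: TP=161, FP=10+25+35=70 → 161/231 = 0.69697
  mildew: TP=109, FP=1+13+5=19 → 109/128 = 0.85156
Highest is class 'mildew' with precision = 0.8516.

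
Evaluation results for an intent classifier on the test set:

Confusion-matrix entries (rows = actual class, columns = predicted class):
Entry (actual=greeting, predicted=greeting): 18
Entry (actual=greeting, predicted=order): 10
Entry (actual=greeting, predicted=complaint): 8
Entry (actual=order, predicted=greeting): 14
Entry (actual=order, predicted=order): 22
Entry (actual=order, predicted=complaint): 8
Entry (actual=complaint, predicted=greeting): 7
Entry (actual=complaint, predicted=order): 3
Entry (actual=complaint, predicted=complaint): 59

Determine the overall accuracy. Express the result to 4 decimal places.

0.6644

Accuracy = trace / total = (18+22+59=99) / 149 = 99/149 = 0.6644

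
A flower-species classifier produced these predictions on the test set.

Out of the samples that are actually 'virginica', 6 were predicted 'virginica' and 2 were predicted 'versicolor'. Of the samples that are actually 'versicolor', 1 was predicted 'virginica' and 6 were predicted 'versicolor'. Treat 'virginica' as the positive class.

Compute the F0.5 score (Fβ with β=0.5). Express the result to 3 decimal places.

0.833

Fβ = (1+β²)·TP / ((1+β²)·TP + β²·FN + FP), with β²=1/4
= 1.25·6 / (1.25·6 + 0.25·2 + 1) = 0.833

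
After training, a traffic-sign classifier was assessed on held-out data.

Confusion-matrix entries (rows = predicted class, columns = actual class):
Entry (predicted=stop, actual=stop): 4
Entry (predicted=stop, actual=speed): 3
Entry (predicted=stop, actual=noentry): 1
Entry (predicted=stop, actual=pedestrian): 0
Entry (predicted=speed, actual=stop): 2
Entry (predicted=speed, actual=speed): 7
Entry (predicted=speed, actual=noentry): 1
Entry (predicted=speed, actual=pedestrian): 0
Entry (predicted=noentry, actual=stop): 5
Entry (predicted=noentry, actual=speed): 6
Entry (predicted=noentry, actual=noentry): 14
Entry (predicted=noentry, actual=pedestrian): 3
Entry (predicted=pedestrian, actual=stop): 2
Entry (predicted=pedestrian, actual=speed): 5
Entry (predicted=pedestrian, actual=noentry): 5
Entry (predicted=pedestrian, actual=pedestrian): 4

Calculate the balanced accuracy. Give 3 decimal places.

Balanced accuracy = mean of per-class recall.
  stop: recall = 4/13 = 0.3077
  speed: recall = 7/21 = 0.3333
  noentry: recall = 14/21 = 0.6667
  pedestrian: recall = 4/7 = 0.5714
Mean = (0.3077 + 0.3333 + 0.6667 + 0.5714) / 4 = 0.470

0.470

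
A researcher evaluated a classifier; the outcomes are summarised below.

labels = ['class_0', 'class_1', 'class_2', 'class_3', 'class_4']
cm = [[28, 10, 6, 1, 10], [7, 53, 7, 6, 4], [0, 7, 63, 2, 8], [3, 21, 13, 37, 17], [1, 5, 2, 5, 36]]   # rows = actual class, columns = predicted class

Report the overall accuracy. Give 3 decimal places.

0.616

Accuracy = trace / total = (28+53+63+37+36=217) / 352 = 217/352 = 0.616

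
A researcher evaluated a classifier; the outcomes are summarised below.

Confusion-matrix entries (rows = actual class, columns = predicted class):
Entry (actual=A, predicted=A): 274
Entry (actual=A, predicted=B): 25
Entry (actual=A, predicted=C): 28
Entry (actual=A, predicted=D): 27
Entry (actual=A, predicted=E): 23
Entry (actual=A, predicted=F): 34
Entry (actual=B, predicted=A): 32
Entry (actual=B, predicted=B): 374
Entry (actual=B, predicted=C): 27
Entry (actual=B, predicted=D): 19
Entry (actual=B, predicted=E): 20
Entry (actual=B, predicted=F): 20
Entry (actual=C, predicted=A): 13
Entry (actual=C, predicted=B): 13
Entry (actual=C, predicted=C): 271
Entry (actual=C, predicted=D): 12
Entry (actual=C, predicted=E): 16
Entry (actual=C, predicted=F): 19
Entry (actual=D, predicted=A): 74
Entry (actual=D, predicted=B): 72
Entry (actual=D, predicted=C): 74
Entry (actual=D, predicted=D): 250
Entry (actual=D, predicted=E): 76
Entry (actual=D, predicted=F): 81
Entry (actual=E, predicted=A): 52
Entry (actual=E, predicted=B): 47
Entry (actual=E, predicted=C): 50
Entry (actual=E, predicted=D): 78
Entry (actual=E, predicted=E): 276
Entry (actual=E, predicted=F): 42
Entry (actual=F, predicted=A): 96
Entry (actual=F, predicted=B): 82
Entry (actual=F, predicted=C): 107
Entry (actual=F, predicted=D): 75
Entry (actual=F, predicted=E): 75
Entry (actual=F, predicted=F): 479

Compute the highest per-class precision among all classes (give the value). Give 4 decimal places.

Per-class precision (TP/(TP+FP)):
  A: TP=274, FP=32+13+74+52+96=267 → 274/541 = 0.50647
  B: TP=374, FP=25+13+72+47+82=239 → 374/613 = 0.61011
  C: TP=271, FP=28+27+74+50+107=286 → 271/557 = 0.48654
  D: TP=250, FP=27+19+12+78+75=211 → 250/461 = 0.54230
  E: TP=276, FP=23+20+16+76+75=210 → 276/486 = 0.56790
  F: TP=479, FP=34+20+19+81+42=196 → 479/675 = 0.70963
Highest is class 'F' with precision = 0.7096.

0.7096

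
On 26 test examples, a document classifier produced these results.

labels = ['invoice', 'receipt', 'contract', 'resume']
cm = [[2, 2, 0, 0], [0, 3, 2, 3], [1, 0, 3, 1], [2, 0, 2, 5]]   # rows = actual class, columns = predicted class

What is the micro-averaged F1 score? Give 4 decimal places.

Micro-averaging pools counts across classes: ΣTP=13, ΣFP=13, ΣFN=13.
Micro-F1 score = 2·TP/(2·TP+FP+FN) on pooled counts = 0.5000 (equals overall accuracy in single-label multiclass).

0.5000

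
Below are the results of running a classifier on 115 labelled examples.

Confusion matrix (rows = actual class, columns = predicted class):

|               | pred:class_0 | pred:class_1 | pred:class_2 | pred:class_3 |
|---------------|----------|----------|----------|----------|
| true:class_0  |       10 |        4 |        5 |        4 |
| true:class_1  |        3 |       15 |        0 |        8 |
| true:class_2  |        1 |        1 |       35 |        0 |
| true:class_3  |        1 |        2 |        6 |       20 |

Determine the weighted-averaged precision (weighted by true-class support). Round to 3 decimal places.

0.690

Per-class precision (TP/(TP+FP)):
  class_0: TP=10, FP=3+1+1=5 → 10/15 = 0.6667
  class_1: TP=15, FP=4+1+2=7 → 15/22 = 0.6818
  class_2: TP=35, FP=5+0+6=11 → 35/46 = 0.7609
  class_3: TP=20, FP=4+8+0=12 → 20/32 = 0.6250
Weighted-precision = Σ (supportᵢ/N)·precisionᵢ with N=115: (23/115)·0.6667 + (26/115)·0.6818 + (37/115)·0.7609 + (29/115)·0.6250 = 0.690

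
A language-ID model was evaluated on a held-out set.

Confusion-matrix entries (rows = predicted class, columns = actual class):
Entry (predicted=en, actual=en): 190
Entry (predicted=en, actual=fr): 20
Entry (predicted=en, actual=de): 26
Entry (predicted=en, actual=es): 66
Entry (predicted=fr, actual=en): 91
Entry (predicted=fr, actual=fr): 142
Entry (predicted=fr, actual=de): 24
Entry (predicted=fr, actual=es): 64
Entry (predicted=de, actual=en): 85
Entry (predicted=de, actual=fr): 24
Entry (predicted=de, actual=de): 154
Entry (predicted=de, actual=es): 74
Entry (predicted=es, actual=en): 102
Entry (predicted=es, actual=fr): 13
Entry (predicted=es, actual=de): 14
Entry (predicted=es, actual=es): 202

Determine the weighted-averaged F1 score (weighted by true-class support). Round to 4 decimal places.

0.5292

Per-class F1 score (2·TP/(2·TP+FP+FN)):
  en: TP=190, FP=20+26+66=112, FN=91+85+102=278 → 380/770 = 0.49351
  fr: TP=142, FP=91+24+64=179, FN=20+24+13=57 → 284/520 = 0.54615
  de: TP=154, FP=85+24+74=183, FN=26+24+14=64 → 308/555 = 0.55495
  es: TP=202, FP=102+13+14=129, FN=66+64+74=204 → 404/737 = 0.54817
Weighted-F1 score = Σ (supportᵢ/N)·F1 scoreᵢ with N=1291: (468/1291)·0.49351 + (199/1291)·0.54615 + (218/1291)·0.55495 + (406/1291)·0.54817 = 0.5292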